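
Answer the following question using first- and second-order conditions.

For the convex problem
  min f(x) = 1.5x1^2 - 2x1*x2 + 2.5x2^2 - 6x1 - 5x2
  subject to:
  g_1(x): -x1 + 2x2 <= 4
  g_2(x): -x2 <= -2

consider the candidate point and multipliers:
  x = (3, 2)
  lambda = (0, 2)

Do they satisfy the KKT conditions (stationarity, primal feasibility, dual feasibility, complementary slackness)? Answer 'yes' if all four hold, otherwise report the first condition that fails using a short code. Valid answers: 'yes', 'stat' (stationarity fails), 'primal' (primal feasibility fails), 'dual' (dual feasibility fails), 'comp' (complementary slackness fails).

Gradient of f: grad f(x) = Q x + c = (-1, -1)
Constraint values g_i(x) = a_i^T x - b_i:
  g_1((3, 2)) = -3
  g_2((3, 2)) = 0
Stationarity residual: grad f(x) + sum_i lambda_i a_i = (-1, -3)
  -> stationarity FAILS
Primal feasibility (all g_i <= 0): OK
Dual feasibility (all lambda_i >= 0): OK
Complementary slackness (lambda_i * g_i(x) = 0 for all i): OK

Verdict: the first failing condition is stationarity -> stat.

stat


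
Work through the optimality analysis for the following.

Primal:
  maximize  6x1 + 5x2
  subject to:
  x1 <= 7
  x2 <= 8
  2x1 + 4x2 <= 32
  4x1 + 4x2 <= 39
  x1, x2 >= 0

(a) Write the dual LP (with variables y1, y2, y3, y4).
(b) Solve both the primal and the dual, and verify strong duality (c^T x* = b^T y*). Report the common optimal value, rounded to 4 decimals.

The standard primal-dual pair for 'max c^T x s.t. A x <= b, x >= 0' is:
  Dual:  min b^T y  s.t.  A^T y >= c,  y >= 0.

So the dual LP is:
  minimize  7y1 + 8y2 + 32y3 + 39y4
  subject to:
    y1 + 2y3 + 4y4 >= 6
    y2 + 4y3 + 4y4 >= 5
    y1, y2, y3, y4 >= 0

Solving the primal: x* = (7, 2.75).
  primal value c^T x* = 55.75.
Solving the dual: y* = (1, 0, 0, 1.25).
  dual value b^T y* = 55.75.
Strong duality: c^T x* = b^T y*. Confirmed.

55.75


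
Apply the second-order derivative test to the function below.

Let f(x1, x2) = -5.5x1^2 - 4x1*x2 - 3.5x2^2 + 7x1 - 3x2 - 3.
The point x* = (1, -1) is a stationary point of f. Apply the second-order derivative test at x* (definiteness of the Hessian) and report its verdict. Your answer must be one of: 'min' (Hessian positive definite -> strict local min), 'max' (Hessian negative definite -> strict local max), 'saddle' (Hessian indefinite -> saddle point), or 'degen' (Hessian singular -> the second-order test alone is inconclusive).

Compute the Hessian H = grad^2 f:
  H = [[-11, -4], [-4, -7]]
Verify stationarity: grad f(x*) = H x* + g = (0, 0).
Eigenvalues of H: -13.4721, -4.5279.
Both eigenvalues < 0, so H is negative definite -> x* is a strict local max.

max


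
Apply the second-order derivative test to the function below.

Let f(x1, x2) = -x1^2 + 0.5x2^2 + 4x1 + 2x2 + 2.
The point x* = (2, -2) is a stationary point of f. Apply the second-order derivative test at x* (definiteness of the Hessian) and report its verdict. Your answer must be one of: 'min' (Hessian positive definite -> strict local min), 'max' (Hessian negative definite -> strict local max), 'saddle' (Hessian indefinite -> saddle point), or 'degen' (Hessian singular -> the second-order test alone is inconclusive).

Compute the Hessian H = grad^2 f:
  H = [[-2, 0], [0, 1]]
Verify stationarity: grad f(x*) = H x* + g = (0, 0).
Eigenvalues of H: -2, 1.
Eigenvalues have mixed signs, so H is indefinite -> x* is a saddle point.

saddle


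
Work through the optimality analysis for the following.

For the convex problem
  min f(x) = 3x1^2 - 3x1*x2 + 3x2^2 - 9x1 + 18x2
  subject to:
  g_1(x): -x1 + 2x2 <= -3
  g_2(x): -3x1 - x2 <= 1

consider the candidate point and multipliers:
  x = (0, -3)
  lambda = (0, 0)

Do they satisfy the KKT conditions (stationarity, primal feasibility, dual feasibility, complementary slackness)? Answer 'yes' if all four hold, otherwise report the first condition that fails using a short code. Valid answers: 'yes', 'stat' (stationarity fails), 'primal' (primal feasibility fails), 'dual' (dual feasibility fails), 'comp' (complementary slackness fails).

Gradient of f: grad f(x) = Q x + c = (0, 0)
Constraint values g_i(x) = a_i^T x - b_i:
  g_1((0, -3)) = -3
  g_2((0, -3)) = 2
Stationarity residual: grad f(x) + sum_i lambda_i a_i = (0, 0)
  -> stationarity OK
Primal feasibility (all g_i <= 0): FAILS
Dual feasibility (all lambda_i >= 0): OK
Complementary slackness (lambda_i * g_i(x) = 0 for all i): OK

Verdict: the first failing condition is primal_feasibility -> primal.

primal


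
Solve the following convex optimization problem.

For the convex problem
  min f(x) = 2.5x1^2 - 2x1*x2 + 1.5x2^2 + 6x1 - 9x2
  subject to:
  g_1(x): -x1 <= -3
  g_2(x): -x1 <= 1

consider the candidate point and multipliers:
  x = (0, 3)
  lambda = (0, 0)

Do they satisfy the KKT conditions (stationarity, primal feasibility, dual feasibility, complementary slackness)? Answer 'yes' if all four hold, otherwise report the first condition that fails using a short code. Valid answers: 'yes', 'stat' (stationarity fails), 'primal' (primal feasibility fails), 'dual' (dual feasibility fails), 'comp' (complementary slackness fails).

Gradient of f: grad f(x) = Q x + c = (0, 0)
Constraint values g_i(x) = a_i^T x - b_i:
  g_1((0, 3)) = 3
  g_2((0, 3)) = -1
Stationarity residual: grad f(x) + sum_i lambda_i a_i = (0, 0)
  -> stationarity OK
Primal feasibility (all g_i <= 0): FAILS
Dual feasibility (all lambda_i >= 0): OK
Complementary slackness (lambda_i * g_i(x) = 0 for all i): OK

Verdict: the first failing condition is primal_feasibility -> primal.

primal


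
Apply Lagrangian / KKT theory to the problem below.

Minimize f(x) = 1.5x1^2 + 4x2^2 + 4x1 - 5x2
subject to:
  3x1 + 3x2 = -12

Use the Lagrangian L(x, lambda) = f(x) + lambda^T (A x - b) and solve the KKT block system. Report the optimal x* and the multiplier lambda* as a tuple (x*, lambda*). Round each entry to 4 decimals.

Form the Lagrangian:
  L(x, lambda) = (1/2) x^T Q x + c^T x + lambda^T (A x - b)
Stationarity (grad_x L = 0): Q x + c + A^T lambda = 0.
Primal feasibility: A x = b.

This gives the KKT block system:
  [ Q   A^T ] [ x     ]   [-c ]
  [ A    0  ] [ lambda ] = [ b ]

Solving the linear system:
  x*      = (-3.7273, -0.2727)
  lambda* = (2.3939)
  f(x*)   = 7.5909

x* = (-3.7273, -0.2727), lambda* = (2.3939)


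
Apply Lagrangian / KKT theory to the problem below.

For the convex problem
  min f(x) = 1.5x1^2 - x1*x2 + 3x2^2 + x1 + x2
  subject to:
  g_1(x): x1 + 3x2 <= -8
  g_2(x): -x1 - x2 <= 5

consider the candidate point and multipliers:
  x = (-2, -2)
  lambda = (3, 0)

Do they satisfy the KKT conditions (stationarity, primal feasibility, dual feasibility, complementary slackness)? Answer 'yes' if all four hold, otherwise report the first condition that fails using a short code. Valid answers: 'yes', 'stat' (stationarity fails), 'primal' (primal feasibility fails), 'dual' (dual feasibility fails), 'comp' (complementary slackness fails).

Gradient of f: grad f(x) = Q x + c = (-3, -9)
Constraint values g_i(x) = a_i^T x - b_i:
  g_1((-2, -2)) = 0
  g_2((-2, -2)) = -1
Stationarity residual: grad f(x) + sum_i lambda_i a_i = (0, 0)
  -> stationarity OK
Primal feasibility (all g_i <= 0): OK
Dual feasibility (all lambda_i >= 0): OK
Complementary slackness (lambda_i * g_i(x) = 0 for all i): OK

Verdict: yes, KKT holds.

yes


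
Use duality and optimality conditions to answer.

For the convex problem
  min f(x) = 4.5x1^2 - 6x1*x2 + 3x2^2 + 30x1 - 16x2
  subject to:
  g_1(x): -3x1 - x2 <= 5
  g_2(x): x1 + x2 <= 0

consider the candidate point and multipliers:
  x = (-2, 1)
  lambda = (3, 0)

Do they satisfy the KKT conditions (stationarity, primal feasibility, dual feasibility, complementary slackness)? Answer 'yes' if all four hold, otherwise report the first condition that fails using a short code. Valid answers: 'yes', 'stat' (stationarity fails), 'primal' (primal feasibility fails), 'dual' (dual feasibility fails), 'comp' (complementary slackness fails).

Gradient of f: grad f(x) = Q x + c = (6, 2)
Constraint values g_i(x) = a_i^T x - b_i:
  g_1((-2, 1)) = 0
  g_2((-2, 1)) = -1
Stationarity residual: grad f(x) + sum_i lambda_i a_i = (-3, -1)
  -> stationarity FAILS
Primal feasibility (all g_i <= 0): OK
Dual feasibility (all lambda_i >= 0): OK
Complementary slackness (lambda_i * g_i(x) = 0 for all i): OK

Verdict: the first failing condition is stationarity -> stat.

stat


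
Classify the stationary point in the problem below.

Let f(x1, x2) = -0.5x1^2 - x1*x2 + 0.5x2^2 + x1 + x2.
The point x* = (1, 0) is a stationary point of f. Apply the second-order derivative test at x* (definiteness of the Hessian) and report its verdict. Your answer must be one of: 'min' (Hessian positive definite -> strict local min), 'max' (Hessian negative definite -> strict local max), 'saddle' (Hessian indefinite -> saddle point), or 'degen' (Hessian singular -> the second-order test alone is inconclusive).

Compute the Hessian H = grad^2 f:
  H = [[-1, -1], [-1, 1]]
Verify stationarity: grad f(x*) = H x* + g = (0, 0).
Eigenvalues of H: -1.4142, 1.4142.
Eigenvalues have mixed signs, so H is indefinite -> x* is a saddle point.

saddle


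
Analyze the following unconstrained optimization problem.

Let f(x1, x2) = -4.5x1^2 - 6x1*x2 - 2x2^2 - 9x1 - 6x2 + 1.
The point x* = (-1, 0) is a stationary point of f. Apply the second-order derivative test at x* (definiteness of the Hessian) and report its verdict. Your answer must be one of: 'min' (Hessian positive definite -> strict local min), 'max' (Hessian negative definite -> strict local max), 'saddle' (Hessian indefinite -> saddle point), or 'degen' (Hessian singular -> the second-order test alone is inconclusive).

Compute the Hessian H = grad^2 f:
  H = [[-9, -6], [-6, -4]]
Verify stationarity: grad f(x*) = H x* + g = (0, 0).
Eigenvalues of H: -13, 0.
H has a zero eigenvalue (singular; negative semidefinite but not definite), so H is neither positive definite, negative definite, nor indefinite. The second-order test alone is inconclusive -> degen.
(Indeed, f is constant along the null direction of H through x*, so x* is not a strict local extremum.)

degen


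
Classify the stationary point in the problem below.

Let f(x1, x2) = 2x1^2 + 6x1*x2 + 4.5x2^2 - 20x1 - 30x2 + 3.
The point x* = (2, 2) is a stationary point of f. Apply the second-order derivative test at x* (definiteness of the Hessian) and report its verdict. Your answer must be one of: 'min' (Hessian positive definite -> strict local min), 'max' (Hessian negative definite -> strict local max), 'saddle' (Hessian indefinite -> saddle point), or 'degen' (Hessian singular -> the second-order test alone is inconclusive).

Compute the Hessian H = grad^2 f:
  H = [[4, 6], [6, 9]]
Verify stationarity: grad f(x*) = H x* + g = (0, 0).
Eigenvalues of H: 0, 13.
H has a zero eigenvalue (singular; positive semidefinite but not definite), so H is neither positive definite, negative definite, nor indefinite. The second-order test alone is inconclusive -> degen.
(Indeed, f is constant along the null direction of H through x*, so x* is not a strict local extremum.)

degen


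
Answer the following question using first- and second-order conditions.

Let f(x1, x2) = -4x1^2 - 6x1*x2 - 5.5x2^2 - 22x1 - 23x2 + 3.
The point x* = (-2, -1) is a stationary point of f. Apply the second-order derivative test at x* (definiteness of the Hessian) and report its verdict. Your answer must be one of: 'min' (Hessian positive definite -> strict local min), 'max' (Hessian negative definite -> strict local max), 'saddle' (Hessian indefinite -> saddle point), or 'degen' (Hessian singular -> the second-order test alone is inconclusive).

Compute the Hessian H = grad^2 f:
  H = [[-8, -6], [-6, -11]]
Verify stationarity: grad f(x*) = H x* + g = (0, 0).
Eigenvalues of H: -15.6847, -3.3153.
Both eigenvalues < 0, so H is negative definite -> x* is a strict local max.

max


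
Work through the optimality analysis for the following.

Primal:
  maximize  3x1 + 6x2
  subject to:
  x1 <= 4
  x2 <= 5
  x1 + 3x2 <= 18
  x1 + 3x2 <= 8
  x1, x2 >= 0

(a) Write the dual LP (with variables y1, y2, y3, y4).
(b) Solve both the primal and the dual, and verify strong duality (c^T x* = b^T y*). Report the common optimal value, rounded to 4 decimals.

The standard primal-dual pair for 'max c^T x s.t. A x <= b, x >= 0' is:
  Dual:  min b^T y  s.t.  A^T y >= c,  y >= 0.

So the dual LP is:
  minimize  4y1 + 5y2 + 18y3 + 8y4
  subject to:
    y1 + y3 + y4 >= 3
    y2 + 3y3 + 3y4 >= 6
    y1, y2, y3, y4 >= 0

Solving the primal: x* = (4, 1.3333).
  primal value c^T x* = 20.
Solving the dual: y* = (1, 0, 0, 2).
  dual value b^T y* = 20.
Strong duality: c^T x* = b^T y*. Confirmed.

20


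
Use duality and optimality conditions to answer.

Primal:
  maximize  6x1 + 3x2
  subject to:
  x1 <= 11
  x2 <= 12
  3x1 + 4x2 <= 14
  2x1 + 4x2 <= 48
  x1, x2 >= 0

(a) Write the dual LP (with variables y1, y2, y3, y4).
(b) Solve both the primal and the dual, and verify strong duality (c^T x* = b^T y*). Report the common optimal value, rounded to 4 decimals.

The standard primal-dual pair for 'max c^T x s.t. A x <= b, x >= 0' is:
  Dual:  min b^T y  s.t.  A^T y >= c,  y >= 0.

So the dual LP is:
  minimize  11y1 + 12y2 + 14y3 + 48y4
  subject to:
    y1 + 3y3 + 2y4 >= 6
    y2 + 4y3 + 4y4 >= 3
    y1, y2, y3, y4 >= 0

Solving the primal: x* = (4.6667, 0).
  primal value c^T x* = 28.
Solving the dual: y* = (0, 0, 2, 0).
  dual value b^T y* = 28.
Strong duality: c^T x* = b^T y*. Confirmed.

28


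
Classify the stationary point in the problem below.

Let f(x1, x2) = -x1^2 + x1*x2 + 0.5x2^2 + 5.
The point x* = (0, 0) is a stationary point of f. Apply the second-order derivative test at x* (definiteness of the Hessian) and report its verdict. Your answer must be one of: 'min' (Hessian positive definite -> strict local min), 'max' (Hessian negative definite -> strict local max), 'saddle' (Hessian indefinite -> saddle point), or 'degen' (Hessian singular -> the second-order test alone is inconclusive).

Compute the Hessian H = grad^2 f:
  H = [[-2, 1], [1, 1]]
Verify stationarity: grad f(x*) = H x* + g = (0, 0).
Eigenvalues of H: -2.3028, 1.3028.
Eigenvalues have mixed signs, so H is indefinite -> x* is a saddle point.

saddle


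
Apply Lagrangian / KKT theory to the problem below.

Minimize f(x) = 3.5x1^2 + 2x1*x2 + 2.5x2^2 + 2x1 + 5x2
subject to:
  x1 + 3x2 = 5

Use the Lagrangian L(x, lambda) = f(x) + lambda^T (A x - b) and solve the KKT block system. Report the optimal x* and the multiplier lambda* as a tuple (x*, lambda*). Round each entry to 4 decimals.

Form the Lagrangian:
  L(x, lambda) = (1/2) x^T Q x + c^T x + lambda^T (A x - b)
Stationarity (grad_x L = 0): Q x + c + A^T lambda = 0.
Primal feasibility: A x = b.

This gives the KKT block system:
  [ Q   A^T ] [ x     ]   [-c ]
  [ A    0  ] [ lambda ] = [ b ]

Solving the linear system:
  x*      = (-0.1429, 1.7143)
  lambda* = (-4.4286)
  f(x*)   = 15.2143

x* = (-0.1429, 1.7143), lambda* = (-4.4286)


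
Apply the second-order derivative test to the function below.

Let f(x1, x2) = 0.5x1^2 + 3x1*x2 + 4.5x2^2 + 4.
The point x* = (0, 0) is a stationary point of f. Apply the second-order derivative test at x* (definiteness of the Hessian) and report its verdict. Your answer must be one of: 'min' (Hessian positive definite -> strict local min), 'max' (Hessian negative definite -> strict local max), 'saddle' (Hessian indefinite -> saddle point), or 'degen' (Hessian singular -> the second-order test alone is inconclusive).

Compute the Hessian H = grad^2 f:
  H = [[1, 3], [3, 9]]
Verify stationarity: grad f(x*) = H x* + g = (0, 0).
Eigenvalues of H: 0, 10.
H has a zero eigenvalue (singular; positive semidefinite but not definite), so H is neither positive definite, negative definite, nor indefinite. The second-order test alone is inconclusive -> degen.
(Indeed, f is constant along the null direction of H through x*, so x* is not a strict local extremum.)

degen


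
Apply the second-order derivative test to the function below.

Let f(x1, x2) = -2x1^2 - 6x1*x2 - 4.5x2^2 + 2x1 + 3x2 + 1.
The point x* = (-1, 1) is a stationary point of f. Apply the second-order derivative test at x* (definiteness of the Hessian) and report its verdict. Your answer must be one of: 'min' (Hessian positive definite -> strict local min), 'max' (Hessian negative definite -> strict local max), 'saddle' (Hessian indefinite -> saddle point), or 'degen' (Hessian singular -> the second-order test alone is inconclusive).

Compute the Hessian H = grad^2 f:
  H = [[-4, -6], [-6, -9]]
Verify stationarity: grad f(x*) = H x* + g = (0, 0).
Eigenvalues of H: -13, 0.
H has a zero eigenvalue (singular; negative semidefinite but not definite), so H is neither positive definite, negative definite, nor indefinite. The second-order test alone is inconclusive -> degen.
(Indeed, f is constant along the null direction of H through x*, so x* is not a strict local extremum.)

degen


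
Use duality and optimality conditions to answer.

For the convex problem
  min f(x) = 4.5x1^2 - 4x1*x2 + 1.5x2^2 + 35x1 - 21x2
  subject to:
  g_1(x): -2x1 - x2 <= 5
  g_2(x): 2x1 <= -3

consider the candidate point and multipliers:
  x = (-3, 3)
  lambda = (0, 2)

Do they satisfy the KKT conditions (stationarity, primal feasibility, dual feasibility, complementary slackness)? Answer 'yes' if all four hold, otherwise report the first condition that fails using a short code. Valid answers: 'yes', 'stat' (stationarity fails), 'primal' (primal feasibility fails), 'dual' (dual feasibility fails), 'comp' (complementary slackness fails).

Gradient of f: grad f(x) = Q x + c = (-4, 0)
Constraint values g_i(x) = a_i^T x - b_i:
  g_1((-3, 3)) = -2
  g_2((-3, 3)) = -3
Stationarity residual: grad f(x) + sum_i lambda_i a_i = (0, 0)
  -> stationarity OK
Primal feasibility (all g_i <= 0): OK
Dual feasibility (all lambda_i >= 0): OK
Complementary slackness (lambda_i * g_i(x) = 0 for all i): FAILS

Verdict: the first failing condition is complementary_slackness -> comp.

comp


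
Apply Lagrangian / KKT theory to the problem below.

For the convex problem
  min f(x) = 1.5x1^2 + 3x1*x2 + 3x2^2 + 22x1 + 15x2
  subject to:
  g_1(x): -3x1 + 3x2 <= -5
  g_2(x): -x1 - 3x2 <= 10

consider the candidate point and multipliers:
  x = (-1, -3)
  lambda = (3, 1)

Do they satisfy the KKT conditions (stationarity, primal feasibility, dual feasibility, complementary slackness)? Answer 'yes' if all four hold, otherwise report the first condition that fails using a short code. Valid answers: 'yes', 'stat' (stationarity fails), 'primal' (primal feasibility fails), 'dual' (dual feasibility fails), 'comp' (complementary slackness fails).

Gradient of f: grad f(x) = Q x + c = (10, -6)
Constraint values g_i(x) = a_i^T x - b_i:
  g_1((-1, -3)) = -1
  g_2((-1, -3)) = 0
Stationarity residual: grad f(x) + sum_i lambda_i a_i = (0, 0)
  -> stationarity OK
Primal feasibility (all g_i <= 0): OK
Dual feasibility (all lambda_i >= 0): OK
Complementary slackness (lambda_i * g_i(x) = 0 for all i): FAILS

Verdict: the first failing condition is complementary_slackness -> comp.

comp


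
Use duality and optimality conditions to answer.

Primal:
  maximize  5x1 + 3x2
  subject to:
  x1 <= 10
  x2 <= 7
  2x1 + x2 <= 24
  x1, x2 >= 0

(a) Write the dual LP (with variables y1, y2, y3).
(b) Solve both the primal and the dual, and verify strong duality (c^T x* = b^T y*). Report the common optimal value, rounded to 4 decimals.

The standard primal-dual pair for 'max c^T x s.t. A x <= b, x >= 0' is:
  Dual:  min b^T y  s.t.  A^T y >= c,  y >= 0.

So the dual LP is:
  minimize  10y1 + 7y2 + 24y3
  subject to:
    y1 + 2y3 >= 5
    y2 + y3 >= 3
    y1, y2, y3 >= 0

Solving the primal: x* = (8.5, 7).
  primal value c^T x* = 63.5.
Solving the dual: y* = (0, 0.5, 2.5).
  dual value b^T y* = 63.5.
Strong duality: c^T x* = b^T y*. Confirmed.

63.5


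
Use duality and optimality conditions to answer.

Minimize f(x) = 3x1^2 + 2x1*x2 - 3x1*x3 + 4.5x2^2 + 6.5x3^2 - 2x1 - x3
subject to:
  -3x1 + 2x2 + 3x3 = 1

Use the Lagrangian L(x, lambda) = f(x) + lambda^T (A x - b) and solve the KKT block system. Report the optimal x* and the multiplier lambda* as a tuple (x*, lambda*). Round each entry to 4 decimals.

Form the Lagrangian:
  L(x, lambda) = (1/2) x^T Q x + c^T x + lambda^T (A x - b)
Stationarity (grad_x L = 0): Q x + c + A^T lambda = 0.
Primal feasibility: A x = b.

This gives the KKT block system:
  [ Q   A^T ] [ x     ]   [-c ]
  [ A    0  ] [ lambda ] = [ b ]

Solving the linear system:
  x*      = (0.032, 0.1605, 0.2583)
  lambda* = (-0.7541)
  f(x*)   = 0.2159

x* = (0.032, 0.1605, 0.2583), lambda* = (-0.7541)


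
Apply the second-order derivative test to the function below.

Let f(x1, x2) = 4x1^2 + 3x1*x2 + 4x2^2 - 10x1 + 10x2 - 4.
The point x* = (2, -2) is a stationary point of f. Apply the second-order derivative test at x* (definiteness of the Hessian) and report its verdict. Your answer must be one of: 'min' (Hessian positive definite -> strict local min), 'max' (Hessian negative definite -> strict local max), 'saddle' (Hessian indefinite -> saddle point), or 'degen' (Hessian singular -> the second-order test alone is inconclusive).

Compute the Hessian H = grad^2 f:
  H = [[8, 3], [3, 8]]
Verify stationarity: grad f(x*) = H x* + g = (0, 0).
Eigenvalues of H: 5, 11.
Both eigenvalues > 0, so H is positive definite -> x* is a strict local min.

min


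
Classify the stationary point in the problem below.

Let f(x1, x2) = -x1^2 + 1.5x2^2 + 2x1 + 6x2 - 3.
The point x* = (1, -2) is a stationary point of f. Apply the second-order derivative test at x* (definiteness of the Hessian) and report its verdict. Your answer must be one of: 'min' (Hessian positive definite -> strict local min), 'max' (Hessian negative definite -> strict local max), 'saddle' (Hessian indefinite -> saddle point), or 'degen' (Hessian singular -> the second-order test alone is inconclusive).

Compute the Hessian H = grad^2 f:
  H = [[-2, 0], [0, 3]]
Verify stationarity: grad f(x*) = H x* + g = (0, 0).
Eigenvalues of H: -2, 3.
Eigenvalues have mixed signs, so H is indefinite -> x* is a saddle point.

saddle


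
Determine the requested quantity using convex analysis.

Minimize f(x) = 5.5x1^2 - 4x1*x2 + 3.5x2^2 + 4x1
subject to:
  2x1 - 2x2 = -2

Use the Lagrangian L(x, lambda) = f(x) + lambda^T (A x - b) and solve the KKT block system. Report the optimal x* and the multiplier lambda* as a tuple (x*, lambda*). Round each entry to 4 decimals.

Form the Lagrangian:
  L(x, lambda) = (1/2) x^T Q x + c^T x + lambda^T (A x - b)
Stationarity (grad_x L = 0): Q x + c + A^T lambda = 0.
Primal feasibility: A x = b.

This gives the KKT block system:
  [ Q   A^T ] [ x     ]   [-c ]
  [ A    0  ] [ lambda ] = [ b ]

Solving the linear system:
  x*      = (-0.7, 0.3)
  lambda* = (2.45)
  f(x*)   = 1.05

x* = (-0.7, 0.3), lambda* = (2.45)


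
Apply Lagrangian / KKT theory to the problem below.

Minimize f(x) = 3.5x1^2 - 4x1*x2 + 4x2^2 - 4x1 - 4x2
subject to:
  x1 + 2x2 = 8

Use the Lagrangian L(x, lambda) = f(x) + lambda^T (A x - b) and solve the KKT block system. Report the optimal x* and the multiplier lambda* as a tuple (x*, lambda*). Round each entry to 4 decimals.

Form the Lagrangian:
  L(x, lambda) = (1/2) x^T Q x + c^T x + lambda^T (A x - b)
Stationarity (grad_x L = 0): Q x + c + A^T lambda = 0.
Primal feasibility: A x = b.

This gives the KKT block system:
  [ Q   A^T ] [ x     ]   [-c ]
  [ A    0  ] [ lambda ] = [ b ]

Solving the linear system:
  x*      = (2.6154, 2.6923)
  lambda* = (-3.5385)
  f(x*)   = 3.5385

x* = (2.6154, 2.6923), lambda* = (-3.5385)


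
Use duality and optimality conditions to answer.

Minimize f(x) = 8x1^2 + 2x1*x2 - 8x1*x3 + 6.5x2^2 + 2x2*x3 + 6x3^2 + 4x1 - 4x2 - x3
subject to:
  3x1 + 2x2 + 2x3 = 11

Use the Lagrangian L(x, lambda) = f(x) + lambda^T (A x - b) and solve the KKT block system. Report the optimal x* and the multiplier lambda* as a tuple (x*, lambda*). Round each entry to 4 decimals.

Form the Lagrangian:
  L(x, lambda) = (1/2) x^T Q x + c^T x + lambda^T (A x - b)
Stationarity (grad_x L = 0): Q x + c + A^T lambda = 0.
Primal feasibility: A x = b.

This gives the KKT block system:
  [ Q   A^T ] [ x     ]   [-c ]
  [ A    0  ] [ lambda ] = [ b ]

Solving the linear system:
  x*      = (1.8382, 0.5735, 2.1691)
  lambda* = (-5.7353)
  f(x*)   = 32.989

x* = (1.8382, 0.5735, 2.1691), lambda* = (-5.7353)


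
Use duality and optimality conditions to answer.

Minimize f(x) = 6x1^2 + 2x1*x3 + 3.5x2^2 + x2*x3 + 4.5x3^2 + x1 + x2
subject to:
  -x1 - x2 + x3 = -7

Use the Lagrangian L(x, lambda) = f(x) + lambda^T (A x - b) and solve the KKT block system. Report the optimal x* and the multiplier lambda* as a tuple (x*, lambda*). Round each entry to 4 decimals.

Form the Lagrangian:
  L(x, lambda) = (1/2) x^T Q x + c^T x + lambda^T (A x - b)
Stationarity (grad_x L = 0): Q x + c + A^T lambda = 0.
Primal feasibility: A x = b.

This gives the KKT block system:
  [ Q   A^T ] [ x     ]   [-c ]
  [ A    0  ] [ lambda ] = [ b ]

Solving the linear system:
  x*      = (1.7647, 2.6569, -2.5784)
  lambda* = (17.0196)
  f(x*)   = 61.7794

x* = (1.7647, 2.6569, -2.5784), lambda* = (17.0196)


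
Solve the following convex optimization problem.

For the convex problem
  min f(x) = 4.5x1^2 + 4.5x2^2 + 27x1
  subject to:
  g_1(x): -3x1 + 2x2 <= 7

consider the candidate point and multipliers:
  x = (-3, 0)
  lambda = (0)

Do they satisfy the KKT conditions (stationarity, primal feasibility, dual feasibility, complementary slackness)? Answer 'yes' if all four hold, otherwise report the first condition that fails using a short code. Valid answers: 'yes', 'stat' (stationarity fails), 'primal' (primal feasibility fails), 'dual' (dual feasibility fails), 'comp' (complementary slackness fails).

Gradient of f: grad f(x) = Q x + c = (0, 0)
Constraint values g_i(x) = a_i^T x - b_i:
  g_1((-3, 0)) = 2
Stationarity residual: grad f(x) + sum_i lambda_i a_i = (0, 0)
  -> stationarity OK
Primal feasibility (all g_i <= 0): FAILS
Dual feasibility (all lambda_i >= 0): OK
Complementary slackness (lambda_i * g_i(x) = 0 for all i): OK

Verdict: the first failing condition is primal_feasibility -> primal.

primal


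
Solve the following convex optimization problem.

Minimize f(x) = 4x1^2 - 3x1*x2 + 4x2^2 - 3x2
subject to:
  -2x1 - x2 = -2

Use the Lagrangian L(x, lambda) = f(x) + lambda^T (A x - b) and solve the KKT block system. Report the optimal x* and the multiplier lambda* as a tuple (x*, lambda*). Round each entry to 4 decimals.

Form the Lagrangian:
  L(x, lambda) = (1/2) x^T Q x + c^T x + lambda^T (A x - b)
Stationarity (grad_x L = 0): Q x + c + A^T lambda = 0.
Primal feasibility: A x = b.

This gives the KKT block system:
  [ Q   A^T ] [ x     ]   [-c ]
  [ A    0  ] [ lambda ] = [ b ]

Solving the linear system:
  x*      = (0.6154, 0.7692)
  lambda* = (1.3077)
  f(x*)   = 0.1538

x* = (0.6154, 0.7692), lambda* = (1.3077)


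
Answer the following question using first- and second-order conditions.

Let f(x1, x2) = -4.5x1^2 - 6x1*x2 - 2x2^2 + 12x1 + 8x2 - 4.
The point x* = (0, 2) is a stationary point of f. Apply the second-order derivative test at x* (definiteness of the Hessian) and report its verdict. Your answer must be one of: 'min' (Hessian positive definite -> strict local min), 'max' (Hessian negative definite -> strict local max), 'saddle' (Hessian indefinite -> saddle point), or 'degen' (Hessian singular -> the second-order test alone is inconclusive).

Compute the Hessian H = grad^2 f:
  H = [[-9, -6], [-6, -4]]
Verify stationarity: grad f(x*) = H x* + g = (0, 0).
Eigenvalues of H: -13, 0.
H has a zero eigenvalue (singular; negative semidefinite but not definite), so H is neither positive definite, negative definite, nor indefinite. The second-order test alone is inconclusive -> degen.
(Indeed, f is constant along the null direction of H through x*, so x* is not a strict local extremum.)

degen


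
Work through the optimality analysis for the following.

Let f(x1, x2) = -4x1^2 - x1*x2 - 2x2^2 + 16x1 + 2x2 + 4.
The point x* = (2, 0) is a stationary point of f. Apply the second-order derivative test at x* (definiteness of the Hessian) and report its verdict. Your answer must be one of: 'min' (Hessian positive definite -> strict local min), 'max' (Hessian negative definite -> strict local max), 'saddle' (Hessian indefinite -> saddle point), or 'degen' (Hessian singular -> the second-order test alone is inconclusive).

Compute the Hessian H = grad^2 f:
  H = [[-8, -1], [-1, -4]]
Verify stationarity: grad f(x*) = H x* + g = (0, 0).
Eigenvalues of H: -8.2361, -3.7639.
Both eigenvalues < 0, so H is negative definite -> x* is a strict local max.

max


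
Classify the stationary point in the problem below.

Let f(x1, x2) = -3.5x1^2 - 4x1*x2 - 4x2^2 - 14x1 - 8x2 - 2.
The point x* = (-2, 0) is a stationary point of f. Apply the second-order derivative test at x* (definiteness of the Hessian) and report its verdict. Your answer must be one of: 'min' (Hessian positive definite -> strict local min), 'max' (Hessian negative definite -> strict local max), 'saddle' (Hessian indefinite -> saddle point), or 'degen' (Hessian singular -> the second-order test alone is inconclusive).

Compute the Hessian H = grad^2 f:
  H = [[-7, -4], [-4, -8]]
Verify stationarity: grad f(x*) = H x* + g = (0, 0).
Eigenvalues of H: -11.5311, -3.4689.
Both eigenvalues < 0, so H is negative definite -> x* is a strict local max.

max


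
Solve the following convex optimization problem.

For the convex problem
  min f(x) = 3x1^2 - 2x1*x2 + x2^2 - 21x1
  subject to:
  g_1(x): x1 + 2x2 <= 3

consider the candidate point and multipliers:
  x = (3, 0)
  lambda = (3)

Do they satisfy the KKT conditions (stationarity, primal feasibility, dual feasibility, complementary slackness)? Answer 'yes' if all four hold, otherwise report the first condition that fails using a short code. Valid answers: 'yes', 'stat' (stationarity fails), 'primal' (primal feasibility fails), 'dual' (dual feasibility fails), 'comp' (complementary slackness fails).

Gradient of f: grad f(x) = Q x + c = (-3, -6)
Constraint values g_i(x) = a_i^T x - b_i:
  g_1((3, 0)) = 0
Stationarity residual: grad f(x) + sum_i lambda_i a_i = (0, 0)
  -> stationarity OK
Primal feasibility (all g_i <= 0): OK
Dual feasibility (all lambda_i >= 0): OK
Complementary slackness (lambda_i * g_i(x) = 0 for all i): OK

Verdict: yes, KKT holds.

yes


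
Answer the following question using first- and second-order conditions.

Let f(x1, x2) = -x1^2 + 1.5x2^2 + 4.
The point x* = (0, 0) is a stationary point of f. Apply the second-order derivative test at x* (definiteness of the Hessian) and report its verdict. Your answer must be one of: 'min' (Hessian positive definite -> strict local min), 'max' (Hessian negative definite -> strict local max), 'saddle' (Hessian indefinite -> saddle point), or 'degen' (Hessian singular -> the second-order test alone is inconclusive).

Compute the Hessian H = grad^2 f:
  H = [[-2, 0], [0, 3]]
Verify stationarity: grad f(x*) = H x* + g = (0, 0).
Eigenvalues of H: -2, 3.
Eigenvalues have mixed signs, so H is indefinite -> x* is a saddle point.

saddle


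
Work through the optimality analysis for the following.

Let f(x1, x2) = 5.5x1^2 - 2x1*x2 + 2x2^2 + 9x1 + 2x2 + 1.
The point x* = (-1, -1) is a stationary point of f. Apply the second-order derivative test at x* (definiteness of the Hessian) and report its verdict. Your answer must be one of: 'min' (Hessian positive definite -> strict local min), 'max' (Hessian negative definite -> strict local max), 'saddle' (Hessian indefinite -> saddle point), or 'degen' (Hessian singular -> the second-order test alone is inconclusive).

Compute the Hessian H = grad^2 f:
  H = [[11, -2], [-2, 4]]
Verify stationarity: grad f(x*) = H x* + g = (0, 0).
Eigenvalues of H: 3.4689, 11.5311.
Both eigenvalues > 0, so H is positive definite -> x* is a strict local min.

min


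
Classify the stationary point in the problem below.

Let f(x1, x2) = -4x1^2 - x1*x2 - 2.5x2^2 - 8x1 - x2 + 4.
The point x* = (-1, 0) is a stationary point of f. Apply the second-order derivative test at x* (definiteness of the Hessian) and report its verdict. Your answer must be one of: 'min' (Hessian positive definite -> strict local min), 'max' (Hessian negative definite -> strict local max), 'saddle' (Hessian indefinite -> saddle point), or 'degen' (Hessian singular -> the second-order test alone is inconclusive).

Compute the Hessian H = grad^2 f:
  H = [[-8, -1], [-1, -5]]
Verify stationarity: grad f(x*) = H x* + g = (0, 0).
Eigenvalues of H: -8.3028, -4.6972.
Both eigenvalues < 0, so H is negative definite -> x* is a strict local max.

max


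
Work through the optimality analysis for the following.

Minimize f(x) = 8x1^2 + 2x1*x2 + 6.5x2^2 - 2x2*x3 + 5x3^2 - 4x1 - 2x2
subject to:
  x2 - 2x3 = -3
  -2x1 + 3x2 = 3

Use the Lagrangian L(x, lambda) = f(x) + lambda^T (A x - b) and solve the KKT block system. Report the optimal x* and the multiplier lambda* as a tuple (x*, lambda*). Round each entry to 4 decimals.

Form the Lagrangian:
  L(x, lambda) = (1/2) x^T Q x + c^T x + lambda^T (A x - b)
Stationarity (grad_x L = 0): Q x + c + A^T lambda = 0.
Primal feasibility: A x = b.

This gives the KKT block system:
  [ Q   A^T ] [ x     ]   [-c ]
  [ A    0  ] [ lambda ] = [ b ]

Solving the linear system:
  x*      = (-0.3514, 0.7658, 1.8829)
  lambda* = (8.6486, -4.045)
  f(x*)   = 18.9775

x* = (-0.3514, 0.7658, 1.8829), lambda* = (8.6486, -4.045)


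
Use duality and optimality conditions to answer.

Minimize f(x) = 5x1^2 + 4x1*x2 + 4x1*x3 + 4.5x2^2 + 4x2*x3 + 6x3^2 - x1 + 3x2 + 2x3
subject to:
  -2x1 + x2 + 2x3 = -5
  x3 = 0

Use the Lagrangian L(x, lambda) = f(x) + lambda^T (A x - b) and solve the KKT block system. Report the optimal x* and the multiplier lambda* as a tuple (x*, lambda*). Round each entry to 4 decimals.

Form the Lagrangian:
  L(x, lambda) = (1/2) x^T Q x + c^T x + lambda^T (A x - b)
Stationarity (grad_x L = 0): Q x + c + A^T lambda = 0.
Primal feasibility: A x = b.

This gives the KKT block system:
  [ Q   A^T ] [ x     ]   [-c ]
  [ A    0  ] [ lambda ] = [ b ]

Solving the linear system:
  x*      = (1.6935, -1.6129, 0)
  lambda* = (4.7419, -11.8065)
  f(x*)   = 8.5887

x* = (1.6935, -1.6129, 0), lambda* = (4.7419, -11.8065)


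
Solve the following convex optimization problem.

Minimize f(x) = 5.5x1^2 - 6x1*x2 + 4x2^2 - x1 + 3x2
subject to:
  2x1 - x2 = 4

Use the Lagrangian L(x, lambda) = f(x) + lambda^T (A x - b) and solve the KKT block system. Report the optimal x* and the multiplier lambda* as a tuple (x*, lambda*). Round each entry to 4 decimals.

Form the Lagrangian:
  L(x, lambda) = (1/2) x^T Q x + c^T x + lambda^T (A x - b)
Stationarity (grad_x L = 0): Q x + c + A^T lambda = 0.
Primal feasibility: A x = b.

This gives the KKT block system:
  [ Q   A^T ] [ x     ]   [-c ]
  [ A    0  ] [ lambda ] = [ b ]

Solving the linear system:
  x*      = (1.8421, -0.3158)
  lambda* = (-10.5789)
  f(x*)   = 19.7632

x* = (1.8421, -0.3158), lambda* = (-10.5789)


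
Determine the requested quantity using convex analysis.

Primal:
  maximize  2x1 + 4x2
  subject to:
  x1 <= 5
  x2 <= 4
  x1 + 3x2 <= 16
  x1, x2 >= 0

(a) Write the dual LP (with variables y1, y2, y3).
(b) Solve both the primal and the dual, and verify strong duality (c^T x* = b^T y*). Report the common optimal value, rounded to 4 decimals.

The standard primal-dual pair for 'max c^T x s.t. A x <= b, x >= 0' is:
  Dual:  min b^T y  s.t.  A^T y >= c,  y >= 0.

So the dual LP is:
  minimize  5y1 + 4y2 + 16y3
  subject to:
    y1 + y3 >= 2
    y2 + 3y3 >= 4
    y1, y2, y3 >= 0

Solving the primal: x* = (5, 3.6667).
  primal value c^T x* = 24.6667.
Solving the dual: y* = (0.6667, 0, 1.3333).
  dual value b^T y* = 24.6667.
Strong duality: c^T x* = b^T y*. Confirmed.

24.6667


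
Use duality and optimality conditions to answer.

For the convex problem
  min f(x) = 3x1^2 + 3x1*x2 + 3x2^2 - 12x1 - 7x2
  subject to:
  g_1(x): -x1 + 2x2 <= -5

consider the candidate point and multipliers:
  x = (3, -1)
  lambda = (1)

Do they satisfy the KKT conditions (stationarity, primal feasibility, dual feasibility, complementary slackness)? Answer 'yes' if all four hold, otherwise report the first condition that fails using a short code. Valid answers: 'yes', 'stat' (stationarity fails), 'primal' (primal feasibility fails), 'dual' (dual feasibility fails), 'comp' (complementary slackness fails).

Gradient of f: grad f(x) = Q x + c = (3, -4)
Constraint values g_i(x) = a_i^T x - b_i:
  g_1((3, -1)) = 0
Stationarity residual: grad f(x) + sum_i lambda_i a_i = (2, -2)
  -> stationarity FAILS
Primal feasibility (all g_i <= 0): OK
Dual feasibility (all lambda_i >= 0): OK
Complementary slackness (lambda_i * g_i(x) = 0 for all i): OK

Verdict: the first failing condition is stationarity -> stat.

stat


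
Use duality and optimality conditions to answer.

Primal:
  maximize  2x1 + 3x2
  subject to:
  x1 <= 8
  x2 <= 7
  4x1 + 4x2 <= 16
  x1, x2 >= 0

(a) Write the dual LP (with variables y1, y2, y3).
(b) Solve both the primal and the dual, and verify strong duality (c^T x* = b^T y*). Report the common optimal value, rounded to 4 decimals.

The standard primal-dual pair for 'max c^T x s.t. A x <= b, x >= 0' is:
  Dual:  min b^T y  s.t.  A^T y >= c,  y >= 0.

So the dual LP is:
  minimize  8y1 + 7y2 + 16y3
  subject to:
    y1 + 4y3 >= 2
    y2 + 4y3 >= 3
    y1, y2, y3 >= 0

Solving the primal: x* = (0, 4).
  primal value c^T x* = 12.
Solving the dual: y* = (0, 0, 0.75).
  dual value b^T y* = 12.
Strong duality: c^T x* = b^T y*. Confirmed.

12


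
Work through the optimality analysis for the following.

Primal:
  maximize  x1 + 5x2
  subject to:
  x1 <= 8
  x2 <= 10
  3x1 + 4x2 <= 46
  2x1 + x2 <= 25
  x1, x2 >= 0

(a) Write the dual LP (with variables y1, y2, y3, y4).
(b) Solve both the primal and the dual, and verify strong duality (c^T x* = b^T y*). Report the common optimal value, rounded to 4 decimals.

The standard primal-dual pair for 'max c^T x s.t. A x <= b, x >= 0' is:
  Dual:  min b^T y  s.t.  A^T y >= c,  y >= 0.

So the dual LP is:
  minimize  8y1 + 10y2 + 46y3 + 25y4
  subject to:
    y1 + 3y3 + 2y4 >= 1
    y2 + 4y3 + y4 >= 5
    y1, y2, y3, y4 >= 0

Solving the primal: x* = (2, 10).
  primal value c^T x* = 52.
Solving the dual: y* = (0, 3.6667, 0.3333, 0).
  dual value b^T y* = 52.
Strong duality: c^T x* = b^T y*. Confirmed.

52


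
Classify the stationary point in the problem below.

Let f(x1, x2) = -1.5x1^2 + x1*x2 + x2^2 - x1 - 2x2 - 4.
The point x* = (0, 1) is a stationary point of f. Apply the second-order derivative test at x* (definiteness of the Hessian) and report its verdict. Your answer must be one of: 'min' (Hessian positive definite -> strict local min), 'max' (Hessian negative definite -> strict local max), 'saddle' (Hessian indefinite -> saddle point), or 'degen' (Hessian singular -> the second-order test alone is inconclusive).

Compute the Hessian H = grad^2 f:
  H = [[-3, 1], [1, 2]]
Verify stationarity: grad f(x*) = H x* + g = (0, 0).
Eigenvalues of H: -3.1926, 2.1926.
Eigenvalues have mixed signs, so H is indefinite -> x* is a saddle point.

saddle


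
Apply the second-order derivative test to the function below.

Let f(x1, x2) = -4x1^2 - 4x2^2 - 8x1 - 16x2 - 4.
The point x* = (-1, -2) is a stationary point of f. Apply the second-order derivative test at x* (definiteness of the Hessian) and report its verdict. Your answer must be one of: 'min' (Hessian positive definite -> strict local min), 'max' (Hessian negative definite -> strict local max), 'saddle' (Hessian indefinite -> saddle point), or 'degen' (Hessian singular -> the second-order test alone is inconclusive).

Compute the Hessian H = grad^2 f:
  H = [[-8, 0], [0, -8]]
Verify stationarity: grad f(x*) = H x* + g = (0, 0).
Eigenvalues of H: -8, -8.
Both eigenvalues < 0, so H is negative definite -> x* is a strict local max.

max


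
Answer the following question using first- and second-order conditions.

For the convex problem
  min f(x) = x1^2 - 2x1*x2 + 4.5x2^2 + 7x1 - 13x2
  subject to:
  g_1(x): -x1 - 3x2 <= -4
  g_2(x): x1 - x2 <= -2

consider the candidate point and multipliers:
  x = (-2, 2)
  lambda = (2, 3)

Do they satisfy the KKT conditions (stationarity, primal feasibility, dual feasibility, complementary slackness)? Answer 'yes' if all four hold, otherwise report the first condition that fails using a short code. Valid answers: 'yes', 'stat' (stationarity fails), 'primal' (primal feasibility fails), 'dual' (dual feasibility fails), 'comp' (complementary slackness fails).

Gradient of f: grad f(x) = Q x + c = (-1, 9)
Constraint values g_i(x) = a_i^T x - b_i:
  g_1((-2, 2)) = 0
  g_2((-2, 2)) = -2
Stationarity residual: grad f(x) + sum_i lambda_i a_i = (0, 0)
  -> stationarity OK
Primal feasibility (all g_i <= 0): OK
Dual feasibility (all lambda_i >= 0): OK
Complementary slackness (lambda_i * g_i(x) = 0 for all i): FAILS

Verdict: the first failing condition is complementary_slackness -> comp.

comp
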